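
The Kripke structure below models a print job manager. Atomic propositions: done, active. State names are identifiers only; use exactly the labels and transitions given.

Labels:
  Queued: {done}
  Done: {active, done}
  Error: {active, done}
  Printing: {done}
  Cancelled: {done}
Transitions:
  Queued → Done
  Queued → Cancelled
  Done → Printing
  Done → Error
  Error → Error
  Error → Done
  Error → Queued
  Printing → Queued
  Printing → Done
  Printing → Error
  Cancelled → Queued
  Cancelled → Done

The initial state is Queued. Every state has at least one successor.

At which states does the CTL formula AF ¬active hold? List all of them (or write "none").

States satisfying ¬active: {Queued, Printing, Cancelled}.
States satisfying AF ¬active: {Queued, Printing, Cancelled}.

{Queued, Printing, Cancelled}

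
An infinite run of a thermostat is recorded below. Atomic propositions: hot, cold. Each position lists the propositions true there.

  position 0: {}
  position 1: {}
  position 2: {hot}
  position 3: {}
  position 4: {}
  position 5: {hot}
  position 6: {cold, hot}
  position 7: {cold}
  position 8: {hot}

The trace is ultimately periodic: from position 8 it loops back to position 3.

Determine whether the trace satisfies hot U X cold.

No

Walking from position 0: at position 0, X cold has not yet held and hot fails, so hot U X cold is false.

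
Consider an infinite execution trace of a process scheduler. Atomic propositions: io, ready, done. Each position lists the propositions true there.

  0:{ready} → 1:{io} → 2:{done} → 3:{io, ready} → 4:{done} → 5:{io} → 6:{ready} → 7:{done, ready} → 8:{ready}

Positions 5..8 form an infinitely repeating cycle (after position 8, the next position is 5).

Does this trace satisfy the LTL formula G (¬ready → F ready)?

Satisfied

¬ready → F ready holds at every position 0..8, and those are all positions ever visited, so G (¬ready → F ready) holds.
Positions where ¬ready holds: 1, 2, 4, 5.
Check F ready at each: 1→ok, 2→ok, 4→ok, 5→ok.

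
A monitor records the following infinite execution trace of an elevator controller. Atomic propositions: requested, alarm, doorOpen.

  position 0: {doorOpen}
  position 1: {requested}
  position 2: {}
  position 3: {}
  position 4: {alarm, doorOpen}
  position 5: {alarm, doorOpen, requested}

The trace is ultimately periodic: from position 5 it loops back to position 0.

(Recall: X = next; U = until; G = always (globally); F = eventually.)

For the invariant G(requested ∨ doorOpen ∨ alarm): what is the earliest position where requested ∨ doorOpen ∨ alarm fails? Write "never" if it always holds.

Check requested ∨ doorOpen ∨ alarm at each position in order: 0 ✓, 1 ✓.
At position 2 the labels are {}, so requested ∨ doorOpen ∨ alarm is false there. This is the first violation.

2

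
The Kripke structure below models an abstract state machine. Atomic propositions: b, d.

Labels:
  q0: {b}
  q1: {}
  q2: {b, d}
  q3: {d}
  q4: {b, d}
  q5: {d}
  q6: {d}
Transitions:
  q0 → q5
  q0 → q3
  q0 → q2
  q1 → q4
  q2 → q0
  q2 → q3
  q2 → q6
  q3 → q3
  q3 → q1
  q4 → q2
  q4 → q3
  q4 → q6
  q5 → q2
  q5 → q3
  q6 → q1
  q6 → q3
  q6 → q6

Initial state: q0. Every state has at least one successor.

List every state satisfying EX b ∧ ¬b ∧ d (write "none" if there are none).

States satisfying b: {q0, q2, q4}.
States satisfying EX b: {q0, q1, q2, q4, q5}.
States satisfying ¬b: {q1, q3, q5, q6}.
States satisfying ¬b ∧ d: {q3, q5, q6}.
States satisfying EX b ∧ ¬b ∧ d: {q5}.

{q5}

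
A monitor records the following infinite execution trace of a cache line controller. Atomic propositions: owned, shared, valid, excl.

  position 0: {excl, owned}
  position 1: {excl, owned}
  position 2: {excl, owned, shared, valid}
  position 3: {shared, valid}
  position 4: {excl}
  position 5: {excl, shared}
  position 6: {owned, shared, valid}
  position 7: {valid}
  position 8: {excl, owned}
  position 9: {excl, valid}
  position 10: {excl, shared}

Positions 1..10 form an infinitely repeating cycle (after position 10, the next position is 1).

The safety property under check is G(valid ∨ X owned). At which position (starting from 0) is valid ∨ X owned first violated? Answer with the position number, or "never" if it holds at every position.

4

Check valid ∨ X owned at each position in order: 0 ✓, 1 ✓, 2 ✓, 3 ✓.
At position 4 the labels are {excl} and the next position 5 has {excl, shared}, so valid ∨ X owned is false there. This is the first violation.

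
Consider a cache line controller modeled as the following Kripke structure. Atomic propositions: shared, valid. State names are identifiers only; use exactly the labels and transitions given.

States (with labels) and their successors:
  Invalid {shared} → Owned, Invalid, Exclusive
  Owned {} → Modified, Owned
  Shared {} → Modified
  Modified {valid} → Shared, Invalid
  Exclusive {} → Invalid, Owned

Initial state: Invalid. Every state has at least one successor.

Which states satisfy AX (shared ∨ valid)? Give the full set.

{Shared}

States satisfying shared ∨ valid: {Invalid, Modified}.
States satisfying AX (shared ∨ valid): {Shared}.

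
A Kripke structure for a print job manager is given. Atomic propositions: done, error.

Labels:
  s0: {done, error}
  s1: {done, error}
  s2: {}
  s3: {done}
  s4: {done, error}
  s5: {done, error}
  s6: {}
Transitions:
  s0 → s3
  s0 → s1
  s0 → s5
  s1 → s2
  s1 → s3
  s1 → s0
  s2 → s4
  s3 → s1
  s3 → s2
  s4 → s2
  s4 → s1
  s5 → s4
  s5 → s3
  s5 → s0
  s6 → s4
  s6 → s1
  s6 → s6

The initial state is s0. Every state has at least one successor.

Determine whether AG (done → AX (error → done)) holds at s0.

States satisfying done → AX (error → done): {s0, s1, s2, s3, s4, s5, s6}.
States satisfying AG (done → AX (error → done)): {s0, s1, s2, s3, s4, s5, s6}.
Every state reachable from s0 satisfies done → AX (error → done).
s0 ∈ Sat(AG (done → AX (error → done))).

Satisfied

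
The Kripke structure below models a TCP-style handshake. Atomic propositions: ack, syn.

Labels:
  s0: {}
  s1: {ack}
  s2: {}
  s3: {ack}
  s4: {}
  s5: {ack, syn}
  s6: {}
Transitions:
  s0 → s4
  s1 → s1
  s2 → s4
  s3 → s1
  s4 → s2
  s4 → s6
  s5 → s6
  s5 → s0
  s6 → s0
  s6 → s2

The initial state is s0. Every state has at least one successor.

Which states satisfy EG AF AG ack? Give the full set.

States satisfying AF AG ack: {s1, s3}.
States satisfying EG AF AG ack: {s1, s3}.

{s1, s3}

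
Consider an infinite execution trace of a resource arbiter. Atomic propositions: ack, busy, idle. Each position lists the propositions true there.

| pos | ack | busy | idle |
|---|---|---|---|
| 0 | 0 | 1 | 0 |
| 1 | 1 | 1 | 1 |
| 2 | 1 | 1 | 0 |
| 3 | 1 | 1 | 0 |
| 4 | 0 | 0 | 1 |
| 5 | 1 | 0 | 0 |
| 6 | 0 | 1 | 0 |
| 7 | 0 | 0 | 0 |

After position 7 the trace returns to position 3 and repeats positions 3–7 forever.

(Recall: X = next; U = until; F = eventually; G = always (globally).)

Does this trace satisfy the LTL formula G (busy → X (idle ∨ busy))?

No

busy → X (idle ∨ busy) must hold at every position from 0 onward. It fails at position 6, so G (busy → X (idle ∨ busy)) is false.
Positions where busy holds: 0, 1, 2, 3, 6.
Check X (idle ∨ busy) at each: 0→ok, 1→ok, 2→ok, 3→ok, 6→fails.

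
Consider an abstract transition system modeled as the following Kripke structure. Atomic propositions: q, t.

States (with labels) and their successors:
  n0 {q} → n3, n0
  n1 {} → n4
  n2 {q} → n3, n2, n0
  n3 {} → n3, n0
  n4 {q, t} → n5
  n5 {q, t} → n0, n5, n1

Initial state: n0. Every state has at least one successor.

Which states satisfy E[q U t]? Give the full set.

{n4, n5}

States satisfying q: {n0, n2, n4, n5}.
States satisfying t: {n4, n5}.
States satisfying E[q U t]: {n4, n5}.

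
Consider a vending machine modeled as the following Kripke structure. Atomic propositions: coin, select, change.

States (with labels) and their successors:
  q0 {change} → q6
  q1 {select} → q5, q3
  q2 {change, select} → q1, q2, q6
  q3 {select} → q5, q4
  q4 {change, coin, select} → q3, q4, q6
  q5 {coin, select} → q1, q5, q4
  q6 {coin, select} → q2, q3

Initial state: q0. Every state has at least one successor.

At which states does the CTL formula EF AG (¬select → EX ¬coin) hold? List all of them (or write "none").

States satisfying AG (¬select → EX ¬coin): {q1, q2, q3, q4, q5, q6}.
States satisfying EF AG (¬select → EX ¬coin): {q0, q1, q2, q3, q4, q5, q6}.

{q0, q1, q2, q3, q4, q5, q6}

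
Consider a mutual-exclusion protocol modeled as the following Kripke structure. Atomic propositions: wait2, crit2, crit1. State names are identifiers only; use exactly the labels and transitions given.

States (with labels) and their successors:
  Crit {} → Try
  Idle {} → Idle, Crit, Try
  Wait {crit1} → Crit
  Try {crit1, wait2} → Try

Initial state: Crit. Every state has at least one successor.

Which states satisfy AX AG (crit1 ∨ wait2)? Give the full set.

States satisfying AG (crit1 ∨ wait2): {Try}.
States satisfying AX AG (crit1 ∨ wait2): {Crit, Try}.

{Crit, Try}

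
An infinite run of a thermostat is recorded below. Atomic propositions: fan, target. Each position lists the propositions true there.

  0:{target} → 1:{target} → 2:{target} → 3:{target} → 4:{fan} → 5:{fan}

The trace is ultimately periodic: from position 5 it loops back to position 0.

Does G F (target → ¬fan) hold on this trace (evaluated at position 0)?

Satisfied

F (target → ¬fan) holds at every position 0..5, and those are all positions ever visited, so G F (target → ¬fan) holds.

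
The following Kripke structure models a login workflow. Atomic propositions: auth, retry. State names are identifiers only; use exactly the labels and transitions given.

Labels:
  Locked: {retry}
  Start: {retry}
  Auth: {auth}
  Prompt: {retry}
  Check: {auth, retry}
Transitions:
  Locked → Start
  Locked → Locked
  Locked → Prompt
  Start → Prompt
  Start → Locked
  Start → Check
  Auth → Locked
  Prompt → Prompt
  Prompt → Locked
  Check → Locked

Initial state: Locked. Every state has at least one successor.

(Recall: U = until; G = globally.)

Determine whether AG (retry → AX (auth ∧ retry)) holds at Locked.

Does not hold

States satisfying retry → AX (auth ∧ retry): {Auth}.
States satisfying AG (retry → AX (auth ∧ retry)): ∅.
Check is reachable from Locked and violates retry → AX (auth ∧ retry), so AG fails at Locked.
Locked ∉ Sat(AG (retry → AX (auth ∧ retry))).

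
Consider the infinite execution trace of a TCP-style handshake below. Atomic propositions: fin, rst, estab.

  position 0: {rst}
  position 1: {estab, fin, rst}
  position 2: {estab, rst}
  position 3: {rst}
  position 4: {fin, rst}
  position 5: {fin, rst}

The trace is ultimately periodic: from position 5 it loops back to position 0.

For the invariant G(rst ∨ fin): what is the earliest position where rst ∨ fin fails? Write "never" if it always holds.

never

rst ∨ fin holds at every position 0..5, and those are all the positions the trace ever visits, so the invariant G(rst ∨ fin) is never violated.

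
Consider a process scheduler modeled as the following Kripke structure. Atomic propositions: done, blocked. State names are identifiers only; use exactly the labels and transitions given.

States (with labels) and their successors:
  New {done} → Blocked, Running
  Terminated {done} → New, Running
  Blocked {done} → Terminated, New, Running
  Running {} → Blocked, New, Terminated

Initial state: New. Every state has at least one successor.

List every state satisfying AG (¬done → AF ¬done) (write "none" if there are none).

States satisfying ¬done → AF ¬done: {New, Terminated, Blocked, Running}.
States satisfying AG (¬done → AF ¬done): {New, Terminated, Blocked, Running}.

{New, Terminated, Blocked, Running}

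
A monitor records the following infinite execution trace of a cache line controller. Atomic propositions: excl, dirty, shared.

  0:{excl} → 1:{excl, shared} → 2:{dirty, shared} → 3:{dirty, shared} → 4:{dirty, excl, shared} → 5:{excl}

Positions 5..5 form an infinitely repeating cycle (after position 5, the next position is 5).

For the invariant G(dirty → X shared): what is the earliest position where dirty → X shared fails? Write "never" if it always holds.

4

Check dirty → X shared at each position in order: 0 ✓, 1 ✓, 2 ✓, 3 ✓.
At position 4 the labels are {dirty, excl, shared} and the next position 5 has {excl}, so dirty → X shared is false there. This is the first violation.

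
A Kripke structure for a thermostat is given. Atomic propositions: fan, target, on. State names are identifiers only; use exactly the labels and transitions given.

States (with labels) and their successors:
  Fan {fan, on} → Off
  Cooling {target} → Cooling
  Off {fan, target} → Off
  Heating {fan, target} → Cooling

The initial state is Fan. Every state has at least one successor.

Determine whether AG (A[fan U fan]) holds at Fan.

Satisfied

States satisfying A[fan U fan]: {Fan, Off, Heating}.
States satisfying AG (A[fan U fan]): {Fan, Off}.
Every state reachable from Fan satisfies A[fan U fan].
Fan ∈ Sat(AG (A[fan U fan])).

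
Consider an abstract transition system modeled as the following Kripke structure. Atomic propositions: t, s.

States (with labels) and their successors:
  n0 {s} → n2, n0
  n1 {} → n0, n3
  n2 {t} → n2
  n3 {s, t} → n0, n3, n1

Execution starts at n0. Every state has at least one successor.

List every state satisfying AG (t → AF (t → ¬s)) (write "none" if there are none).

States satisfying t → AF (t → ¬s): {n0, n1, n2}.
States satisfying AG (t → AF (t → ¬s)): {n0, n2}.

{n0, n2}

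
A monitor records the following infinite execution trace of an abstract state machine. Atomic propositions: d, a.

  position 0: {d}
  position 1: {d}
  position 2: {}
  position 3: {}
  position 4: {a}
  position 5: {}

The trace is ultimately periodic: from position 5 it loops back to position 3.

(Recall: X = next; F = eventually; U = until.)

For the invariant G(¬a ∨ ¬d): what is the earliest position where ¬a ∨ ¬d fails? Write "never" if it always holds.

never

¬a ∨ ¬d holds at every position 0..5, and those are all the positions the trace ever visits, so the invariant G(¬a ∨ ¬d) is never violated.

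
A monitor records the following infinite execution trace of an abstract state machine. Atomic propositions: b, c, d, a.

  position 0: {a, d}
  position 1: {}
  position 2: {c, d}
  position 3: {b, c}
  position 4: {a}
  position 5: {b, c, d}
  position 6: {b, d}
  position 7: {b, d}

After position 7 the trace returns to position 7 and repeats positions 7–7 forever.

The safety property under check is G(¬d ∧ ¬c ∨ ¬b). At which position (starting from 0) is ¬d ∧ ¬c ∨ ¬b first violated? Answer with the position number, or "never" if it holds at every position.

3

Check ¬d ∧ ¬c ∨ ¬b at each position in order: 0 ✓, 1 ✓, 2 ✓.
At position 3 the labels are {b, c}, so ¬d ∧ ¬c ∨ ¬b is false there. This is the first violation.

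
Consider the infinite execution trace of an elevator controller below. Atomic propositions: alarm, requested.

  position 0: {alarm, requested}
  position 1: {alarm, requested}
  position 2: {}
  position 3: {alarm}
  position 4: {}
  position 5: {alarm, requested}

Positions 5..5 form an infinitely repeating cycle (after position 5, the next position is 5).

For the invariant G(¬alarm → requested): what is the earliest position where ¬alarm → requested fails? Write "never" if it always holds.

Check ¬alarm → requested at each position in order: 0 ✓, 1 ✓.
At position 2 the labels are {}, so ¬alarm → requested is false there. This is the first violation.

2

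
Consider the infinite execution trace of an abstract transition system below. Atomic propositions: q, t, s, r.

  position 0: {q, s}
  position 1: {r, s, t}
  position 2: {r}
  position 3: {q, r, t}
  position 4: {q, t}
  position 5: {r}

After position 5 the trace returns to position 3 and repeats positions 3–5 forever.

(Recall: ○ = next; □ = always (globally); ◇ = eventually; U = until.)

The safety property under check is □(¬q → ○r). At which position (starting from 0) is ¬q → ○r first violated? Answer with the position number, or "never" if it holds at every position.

never

¬q → ○r holds at every position 0..5, and those are all the positions the trace ever visits, so the invariant □(¬q → ○r) is never violated.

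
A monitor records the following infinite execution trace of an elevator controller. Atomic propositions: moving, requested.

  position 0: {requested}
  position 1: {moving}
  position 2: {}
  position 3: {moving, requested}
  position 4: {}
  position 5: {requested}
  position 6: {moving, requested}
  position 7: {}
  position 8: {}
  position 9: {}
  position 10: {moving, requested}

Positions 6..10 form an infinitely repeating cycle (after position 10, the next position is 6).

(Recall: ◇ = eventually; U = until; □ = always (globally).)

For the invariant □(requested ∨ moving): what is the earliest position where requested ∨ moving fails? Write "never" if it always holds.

2

Check requested ∨ moving at each position in order: 0 ✓, 1 ✓.
At position 2 the labels are {}, so requested ∨ moving is false there. This is the first violation.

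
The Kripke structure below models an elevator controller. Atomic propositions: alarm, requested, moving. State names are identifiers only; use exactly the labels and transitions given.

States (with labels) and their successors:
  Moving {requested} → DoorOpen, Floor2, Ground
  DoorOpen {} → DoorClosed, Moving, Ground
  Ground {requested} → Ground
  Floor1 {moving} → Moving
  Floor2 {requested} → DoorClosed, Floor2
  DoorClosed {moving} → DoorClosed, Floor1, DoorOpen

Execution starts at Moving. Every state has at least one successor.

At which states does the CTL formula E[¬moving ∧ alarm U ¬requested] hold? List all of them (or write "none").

States satisfying ¬moving ∧ alarm: ∅.
States satisfying ¬requested: {DoorOpen, Floor1, DoorClosed}.
States satisfying E[¬moving ∧ alarm U ¬requested]: {DoorOpen, Floor1, DoorClosed}.

{DoorOpen, Floor1, DoorClosed}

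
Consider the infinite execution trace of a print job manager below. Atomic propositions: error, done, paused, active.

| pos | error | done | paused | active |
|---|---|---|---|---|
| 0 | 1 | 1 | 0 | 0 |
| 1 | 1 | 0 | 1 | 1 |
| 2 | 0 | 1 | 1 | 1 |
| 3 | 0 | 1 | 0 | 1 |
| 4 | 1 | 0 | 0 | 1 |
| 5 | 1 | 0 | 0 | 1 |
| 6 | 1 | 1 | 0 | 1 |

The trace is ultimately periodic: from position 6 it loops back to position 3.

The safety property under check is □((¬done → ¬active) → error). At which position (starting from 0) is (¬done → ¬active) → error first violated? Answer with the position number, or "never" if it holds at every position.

2

Check (¬done → ¬active) → error at each position in order: 0 ✓, 1 ✓.
At position 2 the labels are {active, done, paused}, so (¬done → ¬active) → error is false there. This is the first violation.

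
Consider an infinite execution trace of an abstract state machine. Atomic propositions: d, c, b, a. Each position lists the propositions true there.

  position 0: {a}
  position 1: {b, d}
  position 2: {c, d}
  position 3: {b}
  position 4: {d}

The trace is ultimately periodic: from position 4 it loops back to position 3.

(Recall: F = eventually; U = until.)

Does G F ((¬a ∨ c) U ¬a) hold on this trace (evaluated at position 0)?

F ((¬a ∨ c) U ¬a) holds at every position 0..4, and those are all positions ever visited, so G F ((¬a ∨ c) U ¬a) holds.

Yes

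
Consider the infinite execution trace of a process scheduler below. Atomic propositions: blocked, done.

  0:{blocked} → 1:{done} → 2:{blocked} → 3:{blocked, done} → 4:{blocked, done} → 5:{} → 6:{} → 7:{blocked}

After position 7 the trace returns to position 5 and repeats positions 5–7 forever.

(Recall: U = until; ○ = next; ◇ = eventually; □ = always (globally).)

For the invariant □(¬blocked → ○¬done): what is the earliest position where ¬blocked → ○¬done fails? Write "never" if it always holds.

never

¬blocked → ○¬done holds at every position 0..7, and those are all the positions the trace ever visits, so the invariant □(¬blocked → ○¬done) is never violated.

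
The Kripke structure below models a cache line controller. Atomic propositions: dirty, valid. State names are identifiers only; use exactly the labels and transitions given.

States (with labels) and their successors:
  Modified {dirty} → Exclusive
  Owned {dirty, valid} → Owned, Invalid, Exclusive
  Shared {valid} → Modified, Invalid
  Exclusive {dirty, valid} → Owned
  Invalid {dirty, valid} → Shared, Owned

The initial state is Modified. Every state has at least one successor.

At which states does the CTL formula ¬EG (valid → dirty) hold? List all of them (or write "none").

{Shared}

States satisfying valid → dirty: {Modified, Owned, Exclusive, Invalid}.
States satisfying EG (valid → dirty): {Modified, Owned, Exclusive, Invalid}.
States satisfying ¬EG (valid → dirty): {Shared}.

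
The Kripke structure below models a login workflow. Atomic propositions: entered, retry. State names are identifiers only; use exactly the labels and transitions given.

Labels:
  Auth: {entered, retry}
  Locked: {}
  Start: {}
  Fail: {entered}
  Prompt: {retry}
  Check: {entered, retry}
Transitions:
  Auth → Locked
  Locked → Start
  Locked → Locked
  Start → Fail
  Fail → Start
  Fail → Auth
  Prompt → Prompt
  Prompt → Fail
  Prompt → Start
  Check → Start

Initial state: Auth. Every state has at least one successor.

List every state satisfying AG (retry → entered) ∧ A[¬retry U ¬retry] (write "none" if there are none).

States satisfying retry → entered: {Auth, Locked, Start, Fail, Check}.
States satisfying AG (retry → entered): {Auth, Locked, Start, Fail, Check}.
States satisfying ¬retry: {Locked, Start, Fail}.
States satisfying A[¬retry U ¬retry]: {Locked, Start, Fail}.
States satisfying AG (retry → entered) ∧ A[¬retry U ¬retry]: {Locked, Start, Fail}.

{Locked, Start, Fail}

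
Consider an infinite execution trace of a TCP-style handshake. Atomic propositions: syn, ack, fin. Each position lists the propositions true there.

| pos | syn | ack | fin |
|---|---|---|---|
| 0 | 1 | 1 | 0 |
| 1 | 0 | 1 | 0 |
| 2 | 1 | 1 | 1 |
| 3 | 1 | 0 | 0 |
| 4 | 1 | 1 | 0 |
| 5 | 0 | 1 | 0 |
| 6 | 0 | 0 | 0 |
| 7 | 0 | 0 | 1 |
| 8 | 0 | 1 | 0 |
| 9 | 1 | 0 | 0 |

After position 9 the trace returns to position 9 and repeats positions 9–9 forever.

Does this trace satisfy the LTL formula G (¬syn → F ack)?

Satisfied

¬syn → F ack holds at every position 0..9, and those are all positions ever visited, so G (¬syn → F ack) holds.
Positions where ¬syn holds: 1, 5, 6, 7, 8.
Check F ack at each: 1→ok, 5→ok, 6→ok, 7→ok, 8→ok.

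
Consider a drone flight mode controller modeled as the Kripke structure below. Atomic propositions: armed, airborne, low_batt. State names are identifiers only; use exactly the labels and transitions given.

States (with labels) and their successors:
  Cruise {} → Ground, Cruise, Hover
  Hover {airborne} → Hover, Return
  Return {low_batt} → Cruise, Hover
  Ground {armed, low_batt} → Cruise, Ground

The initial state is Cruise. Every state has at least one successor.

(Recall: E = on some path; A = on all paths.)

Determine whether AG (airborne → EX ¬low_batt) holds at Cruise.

States satisfying airborne → EX ¬low_batt: {Cruise, Hover, Return, Ground}.
States satisfying AG (airborne → EX ¬low_batt): {Cruise, Hover, Return, Ground}.
Every state reachable from Cruise satisfies airborne → EX ¬low_batt.
Cruise ∈ Sat(AG (airborne → EX ¬low_batt)).

Satisfied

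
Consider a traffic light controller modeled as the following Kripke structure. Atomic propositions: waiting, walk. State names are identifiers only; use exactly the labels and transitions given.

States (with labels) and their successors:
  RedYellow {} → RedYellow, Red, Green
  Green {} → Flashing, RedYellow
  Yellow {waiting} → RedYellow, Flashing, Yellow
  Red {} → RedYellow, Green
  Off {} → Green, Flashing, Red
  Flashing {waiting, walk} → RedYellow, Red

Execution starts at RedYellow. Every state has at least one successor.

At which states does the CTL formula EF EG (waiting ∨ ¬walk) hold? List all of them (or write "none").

{RedYellow, Green, Yellow, Red, Off, Flashing}

States satisfying EG (waiting ∨ ¬walk): {RedYellow, Green, Yellow, Red, Off, Flashing}.
States satisfying EF EG (waiting ∨ ¬walk): {RedYellow, Green, Yellow, Red, Off, Flashing}.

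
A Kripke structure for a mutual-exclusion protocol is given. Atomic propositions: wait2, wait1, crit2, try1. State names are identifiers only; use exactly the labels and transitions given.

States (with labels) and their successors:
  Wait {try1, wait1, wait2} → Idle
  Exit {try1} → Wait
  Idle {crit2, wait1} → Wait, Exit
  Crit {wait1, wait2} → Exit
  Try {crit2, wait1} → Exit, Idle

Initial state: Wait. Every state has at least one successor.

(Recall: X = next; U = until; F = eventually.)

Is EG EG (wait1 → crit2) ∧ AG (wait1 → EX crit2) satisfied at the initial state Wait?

States satisfying EG (wait1 → crit2): ∅.
States satisfying EG EG (wait1 → crit2): ∅.
States satisfying wait1 → EX crit2: {Wait, Exit, Try}.
States satisfying AG (wait1 → EX crit2): ∅.
States satisfying EG EG (wait1 → crit2) ∧ AG (wait1 → EX crit2): ∅.
Wait ∉ Sat(EG EG (wait1 → crit2) ∧ AG (wait1 → EX crit2)).

Violated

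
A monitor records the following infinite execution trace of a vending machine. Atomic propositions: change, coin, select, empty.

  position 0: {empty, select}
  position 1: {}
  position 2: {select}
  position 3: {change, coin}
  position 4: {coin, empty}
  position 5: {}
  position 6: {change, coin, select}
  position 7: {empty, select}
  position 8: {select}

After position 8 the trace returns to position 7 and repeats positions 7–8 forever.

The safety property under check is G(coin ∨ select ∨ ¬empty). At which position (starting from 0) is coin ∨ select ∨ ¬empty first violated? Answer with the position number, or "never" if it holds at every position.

never

coin ∨ select ∨ ¬empty holds at every position 0..8, and those are all the positions the trace ever visits, so the invariant G(coin ∨ select ∨ ¬empty) is never violated.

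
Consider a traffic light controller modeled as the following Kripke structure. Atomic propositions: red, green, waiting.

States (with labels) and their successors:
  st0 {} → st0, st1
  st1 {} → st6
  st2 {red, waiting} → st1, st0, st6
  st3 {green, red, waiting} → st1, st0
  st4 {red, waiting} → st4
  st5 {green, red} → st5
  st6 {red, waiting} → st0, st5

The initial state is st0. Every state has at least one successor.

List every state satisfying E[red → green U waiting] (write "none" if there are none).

{st0, st1, st2, st3, st4, st6}

States satisfying red → green: {st0, st1, st3, st5}.
States satisfying waiting: {st2, st3, st4, st6}.
States satisfying E[red → green U waiting]: {st0, st1, st2, st3, st4, st6}.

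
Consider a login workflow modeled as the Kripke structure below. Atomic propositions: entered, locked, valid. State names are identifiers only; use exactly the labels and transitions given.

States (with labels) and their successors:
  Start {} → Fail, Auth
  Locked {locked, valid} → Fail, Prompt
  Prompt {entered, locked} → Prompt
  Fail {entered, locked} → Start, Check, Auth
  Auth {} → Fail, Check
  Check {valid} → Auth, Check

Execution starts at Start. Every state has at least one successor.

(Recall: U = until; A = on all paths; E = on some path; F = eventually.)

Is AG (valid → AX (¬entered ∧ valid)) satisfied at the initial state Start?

States satisfying valid → AX (¬entered ∧ valid): {Start, Prompt, Fail, Auth}.
States satisfying AG (valid → AX (¬entered ∧ valid)): {Prompt}.
Check is reachable from Start and violates valid → AX (¬entered ∧ valid), so AG fails at Start.
Start ∉ Sat(AG (valid → AX (¬entered ∧ valid))).

Violated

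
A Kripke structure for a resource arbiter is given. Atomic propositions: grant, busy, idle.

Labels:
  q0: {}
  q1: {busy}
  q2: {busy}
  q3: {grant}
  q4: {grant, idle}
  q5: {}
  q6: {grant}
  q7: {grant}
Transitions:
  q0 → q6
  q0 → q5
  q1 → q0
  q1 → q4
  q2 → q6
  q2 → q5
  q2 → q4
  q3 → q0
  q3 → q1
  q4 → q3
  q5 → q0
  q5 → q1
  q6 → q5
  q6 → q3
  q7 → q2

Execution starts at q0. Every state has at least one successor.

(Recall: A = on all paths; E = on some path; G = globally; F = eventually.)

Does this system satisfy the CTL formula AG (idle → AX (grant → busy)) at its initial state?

States satisfying idle → AX (grant → busy): {q0, q1, q2, q3, q5, q6, q7}.
States satisfying AG (idle → AX (grant → busy)): ∅.
q4 is reachable from q0 and violates idle → AX (grant → busy), so AG fails at q0.
q0 ∉ Sat(AG (idle → AX (grant → busy))).

No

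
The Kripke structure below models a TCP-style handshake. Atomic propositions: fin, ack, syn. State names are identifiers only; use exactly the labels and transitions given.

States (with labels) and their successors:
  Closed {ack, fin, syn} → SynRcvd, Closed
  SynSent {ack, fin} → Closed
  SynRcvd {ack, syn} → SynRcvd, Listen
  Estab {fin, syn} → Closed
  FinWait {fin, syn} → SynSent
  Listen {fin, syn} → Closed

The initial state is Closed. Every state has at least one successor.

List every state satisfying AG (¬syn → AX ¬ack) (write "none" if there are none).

{Closed, SynRcvd, Estab, Listen}

States satisfying ¬syn → AX ¬ack: {Closed, SynRcvd, Estab, FinWait, Listen}.
States satisfying AG (¬syn → AX ¬ack): {Closed, SynRcvd, Estab, Listen}.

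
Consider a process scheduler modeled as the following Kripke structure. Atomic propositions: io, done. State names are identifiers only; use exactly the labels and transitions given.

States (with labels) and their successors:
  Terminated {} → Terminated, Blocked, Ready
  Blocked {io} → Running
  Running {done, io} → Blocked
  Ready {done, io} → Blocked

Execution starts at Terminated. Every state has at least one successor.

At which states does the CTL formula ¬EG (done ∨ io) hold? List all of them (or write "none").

{Terminated}

States satisfying done ∨ io: {Blocked, Running, Ready}.
States satisfying EG (done ∨ io): {Blocked, Running, Ready}.
States satisfying ¬EG (done ∨ io): {Terminated}.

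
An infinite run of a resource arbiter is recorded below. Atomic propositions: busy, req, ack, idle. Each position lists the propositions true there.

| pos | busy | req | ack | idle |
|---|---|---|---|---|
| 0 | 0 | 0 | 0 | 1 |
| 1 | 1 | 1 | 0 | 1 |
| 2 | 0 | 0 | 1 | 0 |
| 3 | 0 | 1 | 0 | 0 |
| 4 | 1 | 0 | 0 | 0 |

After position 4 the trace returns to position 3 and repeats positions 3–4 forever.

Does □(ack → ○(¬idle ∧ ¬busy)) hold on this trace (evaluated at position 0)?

ack → ○(¬idle ∧ ¬busy) holds at every position 0..4, and those are all positions ever visited, so □(ack → ○(¬idle ∧ ¬busy)) holds.
Positions where ack holds: 2.
Check ○(¬idle ∧ ¬busy) at each: 2→ok.

Yes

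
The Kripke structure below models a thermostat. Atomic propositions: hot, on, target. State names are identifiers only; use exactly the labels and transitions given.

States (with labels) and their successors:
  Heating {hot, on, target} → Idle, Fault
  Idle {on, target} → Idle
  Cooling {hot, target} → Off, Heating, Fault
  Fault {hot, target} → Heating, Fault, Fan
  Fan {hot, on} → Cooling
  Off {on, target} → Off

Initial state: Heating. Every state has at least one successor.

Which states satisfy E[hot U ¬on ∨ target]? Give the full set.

States satisfying hot: {Heating, Cooling, Fault, Fan}.
States satisfying ¬on ∨ target: {Heating, Idle, Cooling, Fault, Off}.
States satisfying E[hot U ¬on ∨ target]: {Heating, Idle, Cooling, Fault, Fan, Off}.

{Heating, Idle, Cooling, Fault, Fan, Off}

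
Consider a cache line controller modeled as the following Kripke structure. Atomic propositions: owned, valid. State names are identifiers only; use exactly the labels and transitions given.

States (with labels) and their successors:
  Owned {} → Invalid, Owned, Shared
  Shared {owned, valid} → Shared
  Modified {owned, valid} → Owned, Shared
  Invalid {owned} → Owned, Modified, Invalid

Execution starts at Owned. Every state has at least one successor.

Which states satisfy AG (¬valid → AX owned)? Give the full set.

States satisfying ¬valid → AX owned: {Shared, Modified}.
States satisfying AG (¬valid → AX owned): {Shared}.

{Shared}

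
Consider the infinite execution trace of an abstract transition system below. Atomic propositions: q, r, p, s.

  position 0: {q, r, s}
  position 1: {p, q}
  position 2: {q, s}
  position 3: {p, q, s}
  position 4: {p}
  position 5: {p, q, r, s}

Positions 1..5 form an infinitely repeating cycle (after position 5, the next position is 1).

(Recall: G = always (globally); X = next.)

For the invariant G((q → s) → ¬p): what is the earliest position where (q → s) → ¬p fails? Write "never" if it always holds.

Check (q → s) → ¬p at each position in order: 0 ✓, 1 ✓, 2 ✓.
At position 3 the labels are {p, q, s}, so (q → s) → ¬p is false there. This is the first violation.

3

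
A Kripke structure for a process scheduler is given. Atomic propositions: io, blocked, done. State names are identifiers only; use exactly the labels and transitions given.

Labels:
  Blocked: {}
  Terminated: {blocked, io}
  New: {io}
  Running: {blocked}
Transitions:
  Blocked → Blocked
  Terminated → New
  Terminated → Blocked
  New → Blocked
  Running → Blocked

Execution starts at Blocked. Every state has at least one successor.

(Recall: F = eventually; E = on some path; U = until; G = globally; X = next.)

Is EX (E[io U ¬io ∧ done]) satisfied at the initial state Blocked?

Does not hold

States satisfying E[io U ¬io ∧ done]: ∅.
States satisfying EX (E[io U ¬io ∧ done]): ∅.
No suitable path/successor from Blocked witnesses the formula.
Blocked ∉ Sat(EX (E[io U ¬io ∧ done])).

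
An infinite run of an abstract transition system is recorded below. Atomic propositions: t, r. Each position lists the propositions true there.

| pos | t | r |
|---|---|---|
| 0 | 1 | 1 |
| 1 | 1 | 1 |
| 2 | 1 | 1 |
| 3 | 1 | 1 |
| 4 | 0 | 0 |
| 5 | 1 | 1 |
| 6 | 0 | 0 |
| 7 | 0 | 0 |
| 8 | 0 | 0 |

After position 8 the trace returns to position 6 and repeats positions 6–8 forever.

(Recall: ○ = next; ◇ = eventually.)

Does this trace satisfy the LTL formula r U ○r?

Yes

Walking from position 0: ○r first holds at position 0, and r holds at every earlier position along the way, so r U ○r holds.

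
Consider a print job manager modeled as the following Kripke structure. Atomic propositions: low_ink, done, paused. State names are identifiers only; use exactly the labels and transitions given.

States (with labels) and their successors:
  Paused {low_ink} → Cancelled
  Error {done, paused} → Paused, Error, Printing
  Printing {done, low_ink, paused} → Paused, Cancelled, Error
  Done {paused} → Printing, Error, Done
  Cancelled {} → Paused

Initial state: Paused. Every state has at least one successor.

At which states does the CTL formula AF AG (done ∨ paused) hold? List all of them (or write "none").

none

States satisfying AG (done ∨ paused): ∅.
States satisfying AF AG (done ∨ paused): ∅.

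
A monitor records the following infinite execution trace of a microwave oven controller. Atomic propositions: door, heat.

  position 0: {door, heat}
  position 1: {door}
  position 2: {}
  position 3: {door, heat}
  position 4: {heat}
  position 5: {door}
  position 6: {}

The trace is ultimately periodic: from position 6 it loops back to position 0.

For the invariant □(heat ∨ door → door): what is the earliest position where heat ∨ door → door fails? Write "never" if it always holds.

Check heat ∨ door → door at each position in order: 0 ✓, 1 ✓, 2 ✓, 3 ✓.
At position 4 the labels are {heat}, so heat ∨ door → door is false there. This is the first violation.

4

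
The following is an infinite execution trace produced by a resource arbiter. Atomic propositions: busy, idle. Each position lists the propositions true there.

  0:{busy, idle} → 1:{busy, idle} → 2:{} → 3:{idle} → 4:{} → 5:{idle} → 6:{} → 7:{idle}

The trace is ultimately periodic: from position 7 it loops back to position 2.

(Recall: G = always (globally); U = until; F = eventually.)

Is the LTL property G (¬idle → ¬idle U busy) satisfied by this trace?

Violated

¬idle → ¬idle U busy must hold at every position from 0 onward. It fails at position 2, so G (¬idle → ¬idle U busy) is false.
Positions where ¬idle holds: 2, 4, 6.
Check ¬idle U busy at each: 2→fails, 4→fails, 6→fails.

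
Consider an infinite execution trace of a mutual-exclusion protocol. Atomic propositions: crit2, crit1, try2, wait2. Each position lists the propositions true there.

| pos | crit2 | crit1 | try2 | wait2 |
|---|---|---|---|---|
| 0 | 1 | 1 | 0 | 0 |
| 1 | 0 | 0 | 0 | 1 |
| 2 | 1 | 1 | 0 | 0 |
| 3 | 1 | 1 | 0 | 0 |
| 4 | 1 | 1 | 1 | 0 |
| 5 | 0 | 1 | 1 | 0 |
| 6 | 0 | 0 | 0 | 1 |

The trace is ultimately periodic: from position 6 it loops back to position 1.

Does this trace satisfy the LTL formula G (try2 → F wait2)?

try2 → F wait2 holds at every position 0..6, and those are all positions ever visited, so G (try2 → F wait2) holds.
Positions where try2 holds: 4, 5.
Check F wait2 at each: 4→ok, 5→ok.

Holds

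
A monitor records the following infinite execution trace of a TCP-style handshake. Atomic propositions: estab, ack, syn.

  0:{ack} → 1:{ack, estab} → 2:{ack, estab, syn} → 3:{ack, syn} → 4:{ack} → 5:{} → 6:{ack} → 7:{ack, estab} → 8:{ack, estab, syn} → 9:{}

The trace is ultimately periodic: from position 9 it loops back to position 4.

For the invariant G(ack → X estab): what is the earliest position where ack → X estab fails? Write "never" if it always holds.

2

Check ack → X estab at each position in order: 0 ✓, 1 ✓.
At position 2 the labels are {ack, estab, syn} and the next position 3 has {ack, syn}, so ack → X estab is false there. This is the first violation.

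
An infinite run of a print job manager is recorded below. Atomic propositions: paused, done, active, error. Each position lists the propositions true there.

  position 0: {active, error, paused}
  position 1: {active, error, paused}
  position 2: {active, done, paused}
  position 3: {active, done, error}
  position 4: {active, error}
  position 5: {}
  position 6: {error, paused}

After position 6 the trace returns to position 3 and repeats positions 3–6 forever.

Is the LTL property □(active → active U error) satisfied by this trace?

Yes

active → active U error holds at every position 0..6, and those are all positions ever visited, so □(active → active U error) holds.
Positions where active holds: 0, 1, 2, 3, 4.
Check active U error at each: 0→ok, 1→ok, 2→ok, 3→ok, 4→ok.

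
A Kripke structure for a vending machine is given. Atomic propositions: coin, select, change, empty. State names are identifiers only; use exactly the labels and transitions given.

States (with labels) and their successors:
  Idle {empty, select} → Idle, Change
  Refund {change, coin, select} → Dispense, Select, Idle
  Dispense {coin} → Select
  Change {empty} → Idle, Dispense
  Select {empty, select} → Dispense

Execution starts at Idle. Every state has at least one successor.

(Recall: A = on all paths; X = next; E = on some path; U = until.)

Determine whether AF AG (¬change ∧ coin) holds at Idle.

Does not hold

States satisfying AG (¬change ∧ coin): ∅.
States satisfying AF AG (¬change ∧ coin): ∅.
There is a path from Idle along which AG (¬change ∧ coin) never holds.
Idle ∉ Sat(AF AG (¬change ∧ coin)).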